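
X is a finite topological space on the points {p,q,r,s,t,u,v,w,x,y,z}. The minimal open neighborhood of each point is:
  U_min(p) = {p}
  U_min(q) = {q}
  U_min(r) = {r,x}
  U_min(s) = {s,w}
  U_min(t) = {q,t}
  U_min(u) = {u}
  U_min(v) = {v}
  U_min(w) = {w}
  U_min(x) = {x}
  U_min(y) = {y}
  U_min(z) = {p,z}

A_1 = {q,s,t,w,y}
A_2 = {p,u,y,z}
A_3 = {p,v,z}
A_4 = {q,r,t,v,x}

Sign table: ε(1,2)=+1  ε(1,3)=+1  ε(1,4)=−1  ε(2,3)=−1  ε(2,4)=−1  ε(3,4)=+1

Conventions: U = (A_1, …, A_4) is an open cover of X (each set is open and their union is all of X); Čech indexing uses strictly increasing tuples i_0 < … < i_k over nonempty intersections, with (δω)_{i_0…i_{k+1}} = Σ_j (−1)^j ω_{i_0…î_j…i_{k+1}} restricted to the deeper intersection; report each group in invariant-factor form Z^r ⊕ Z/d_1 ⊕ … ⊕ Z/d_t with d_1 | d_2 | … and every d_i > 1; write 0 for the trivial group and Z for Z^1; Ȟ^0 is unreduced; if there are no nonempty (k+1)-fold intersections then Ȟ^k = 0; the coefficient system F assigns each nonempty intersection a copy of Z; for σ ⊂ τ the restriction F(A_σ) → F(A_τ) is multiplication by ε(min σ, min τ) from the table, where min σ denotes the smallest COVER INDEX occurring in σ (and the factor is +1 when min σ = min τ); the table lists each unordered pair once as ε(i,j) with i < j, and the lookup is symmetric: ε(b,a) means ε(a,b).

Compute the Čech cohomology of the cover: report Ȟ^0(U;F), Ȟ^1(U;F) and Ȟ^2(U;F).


Ȟ^0(U;F) ≅ Z, Ȟ^1(U;F) ≅ Z, Ȟ^2(U;F) ≅ 0

cover nerve:
  A12={y} A14={q,t} A23={p,z} A34={v}
C dims 4,4; δ0: rk 3, SNF 1^3
Ȟ^0: (4−3)−0=1 ⇒ Z
Ȟ^1: (4−0)−3=1 ⇒ Z
Ȟ^2: (0−0)−0=0 ⇒ 0


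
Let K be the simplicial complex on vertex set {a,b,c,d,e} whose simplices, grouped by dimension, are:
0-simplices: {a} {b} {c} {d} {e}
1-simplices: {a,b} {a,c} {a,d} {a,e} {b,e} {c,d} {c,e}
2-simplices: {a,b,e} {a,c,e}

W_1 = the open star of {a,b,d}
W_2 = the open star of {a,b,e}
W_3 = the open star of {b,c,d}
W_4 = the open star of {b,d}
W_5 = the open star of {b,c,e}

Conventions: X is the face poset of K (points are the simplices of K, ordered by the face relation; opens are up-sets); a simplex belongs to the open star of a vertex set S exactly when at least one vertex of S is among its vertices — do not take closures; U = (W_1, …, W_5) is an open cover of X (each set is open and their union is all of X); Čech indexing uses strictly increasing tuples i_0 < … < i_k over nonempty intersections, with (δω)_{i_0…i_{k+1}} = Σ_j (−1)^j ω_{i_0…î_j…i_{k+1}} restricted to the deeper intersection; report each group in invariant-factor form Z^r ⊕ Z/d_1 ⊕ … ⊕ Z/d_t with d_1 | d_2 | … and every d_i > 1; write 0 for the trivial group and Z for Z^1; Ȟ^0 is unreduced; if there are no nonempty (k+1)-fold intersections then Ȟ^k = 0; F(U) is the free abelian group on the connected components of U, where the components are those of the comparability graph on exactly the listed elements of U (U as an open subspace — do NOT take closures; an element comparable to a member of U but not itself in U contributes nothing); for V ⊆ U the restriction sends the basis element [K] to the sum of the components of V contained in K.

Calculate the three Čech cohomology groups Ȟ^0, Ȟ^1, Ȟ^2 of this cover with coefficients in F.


Ȟ^0(U;F) ≅ Z; Ȟ^1(U;F) ≅ Z; Ȟ^2(U;F) ≅ 0

nonempty overlaps:
  W1={{a},{b},{d},{a,b},{a,c},{a,d},{a,e},{b,e},{c,d},{a,b,e},{a,c,e}} W2={{a},{b},{e},{a,b},{a,c},{a,d},{a,e},{b,e},{c,e},{a,b,e},{a,c,e}} W3={{b},{c},{d},{a,b},{a,c},{a,d},{b,e},{c,d},{c,e},{a,b,e},{a,c,e}} W4={{b},{d},{a,b},{a,d},{b,e},{c,d},{a,b,e}} W5={{b},{c},{e},{a,b},{a,c},{a,e},{b,e},{c,d},{c,e},{a,b,e},{a,c,e}}
  W12={{a},{b},{a,b},{a,c},{a,d},{a,e},{b,e},{a,b,e},{a,c,e}} W13={{b},{d},{a,b},{a,c},{a,d},{b,e},{c,d},{a,b,e},{a,c,e}} W14={{b},{d},{a,b},{a,d},{b,e},{c,d},{a,b,e}} W15={{b},{a,b},{a,c},{a,e},{b,e},{c,d},{a,b,e},{a,c,e}} W23={{b},{a,b},{a,c},{a,d},{b,e},{c,e},{a,b,e},{a,c,e}} W24={{b},{a,b},{a,d},{b,e},{a,b,e}} W25={{b},{e},{a,b},{a,c},{a,e},{b,e},{c,e},{a,b,e},{a,c,e}} W34={{b},{d},{a,b},{a,d},{b,e},{c,d},{a,b,e}} W35={{b},{c},{a,b},{a,c},{b,e},{c,d},{c,e},{a,b,e},{a,c,e}} W45={{b},{a,b},{b,e},{c,d},{a,b,e}}
  W123={{b},{a,b},{a,c},{a,d},{b,e},{a,b,e},{a,c,e}} W124={{b},{a,b},{a,d},{b,e},{a,b,e}} W125={{b},{a,b},{a,c},{a,e},{b,e},{a,b,e},{a,c,e}} W134={{b},{d},{a,b},{a,d},{b,e},{c,d},{a,b,e}} W135={{b},{a,b},{a,c},{b,e},{c,d},{a,b,e},{a,c,e}} W145={{b},{a,b},{b,e},{c,d},{a,b,e}} W234={{b},{a,b},{a,d},{b,e},{a,b,e}} W235={{b},{a,b},{a,c},{b,e},{c,e},{a,b,e},{a,c,e}} W245={{b},{a,b},{b,e},{a,b,e}} W345={{b},{a,b},{b,e},{c,d},{a,b,e}}
  W1234={{b},{a,b},{a,d},{b,e},{a,b,e}} W1235={{b},{a,b},{a,c},{b,e},{a,b,e},{a,c,e}} W1245={{b},{a,b},{b,e},{a,b,e}} W1345={{b},{a,b},{b,e},{c,d},{a,b,e}} W2345={{b},{a,b},{b,e},{a,b,e}}
  W12345={{b},{a,b},{b,e},{a,b,e}}
components per intersection:
  W1: {{a},{b},{d},{a,b},{a,c},{a,d},{a,e},{b,e},{c,d},{a,b,e},{a,c,e}}
  W2: {{a},{b},{e},{a,b},{a,c},{a,d},{a,e},{b,e},{c,e},{a,b,e},{a,c,e}}
  W3: {{b},{a,b},{b,e},{a,b,e}} {{c},{d},{a,c},{a,d},{c,d},{c,e},{a,c,e}}
  W4: {{b},{a,b},{b,e},{a,b,e}} {{d},{a,d},{c,d}}
  W5: {{b},{c},{e},{a,b},{a,c},{a,e},{b,e},{c,d},{c,e},{a,b,e},{a,c,e}}
  W12: {{a},{b},{a,b},{a,c},{a,d},{a,e},{b,e},{a,b,e},{a,c,e}}
  W13: {{b},{a,b},{b,e},{a,b,e}} {{d},{a,d},{c,d}} {{a,c},{a,c,e}}
  W14: {{b},{a,b},{b,e},{a,b,e}} {{d},{a,d},{c,d}}
  W15: {{b},{a,b},{a,c},{a,e},{b,e},{a,b,e},{a,c,e}} {{c,d}}
  W23: {{b},{a,b},{b,e},{a,b,e}} {{a,c},{c,e},{a,c,e}} {{a,d}}
  W24: {{b},{a,b},{b,e},{a,b,e}} {{a,d}}
  W25: {{b},{e},{a,b},{a,c},{a,e},{b,e},{c,e},{a,b,e},{a,c,e}}
  W34: {{b},{a,b},{b,e},{a,b,e}} {{d},{a,d},{c,d}}
  W35: {{b},{a,b},{b,e},{a,b,e}} {{c},{a,c},{c,d},{c,e},{a,c,e}}
  W45: {{b},{a,b},{b,e},{a,b,e}} {{c,d}}
  W123: {{b},{a,b},{b,e},{a,b,e}} {{a,c},{a,c,e}} {{a,d}}
  W124: {{b},{a,b},{b,e},{a,b,e}} {{a,d}}
  W125: {{b},{a,b},{a,c},{a,e},{b,e},{a,b,e},{a,c,e}}
  W134: {{b},{a,b},{b,e},{a,b,e}} {{d},{a,d},{c,d}}
  W135: {{b},{a,b},{b,e},{a,b,e}} {{a,c},{a,c,e}} {{c,d}}
  W145: {{b},{a,b},{b,e},{a,b,e}} {{c,d}}
  W234: {{b},{a,b},{b,e},{a,b,e}} {{a,d}}
  W235: {{b},{a,b},{b,e},{a,b,e}} {{a,c},{c,e},{a,c,e}}
  W245: {{b},{a,b},{b,e},{a,b,e}}
  W345: {{b},{a,b},{b,e},{a,b,e}} {{c,d}}
  W1234: {{b},{a,b},{b,e},{a,b,e}} {{a,d}}
  W1235: {{b},{a,b},{b,e},{a,b,e}} {{a,c},{a,c,e}}
  W1245: {{b},{a,b},{b,e},{a,b,e}}
  W1345: {{b},{a,b},{b,e},{a,b,e}} {{c,d}}
  W2345: {{b},{a,b},{b,e},{a,b,e}}
  W12345: {{b},{a,b},{b,e},{a,b,e}}
C dims 7,20,20,8; δ0: rk 6, SNF 1^6; δ1: rk 13, SNF 1^13; δ2: rk 7, SNF 1^7
degree 0: 7−6−0 = 1 → Ȟ^0 ≅ Z
degree 1: 20−13−6 = 1 → Ȟ^1 ≅ Z
degree 2: 20−7−13 = 0 → Ȟ^2 ≅ 0


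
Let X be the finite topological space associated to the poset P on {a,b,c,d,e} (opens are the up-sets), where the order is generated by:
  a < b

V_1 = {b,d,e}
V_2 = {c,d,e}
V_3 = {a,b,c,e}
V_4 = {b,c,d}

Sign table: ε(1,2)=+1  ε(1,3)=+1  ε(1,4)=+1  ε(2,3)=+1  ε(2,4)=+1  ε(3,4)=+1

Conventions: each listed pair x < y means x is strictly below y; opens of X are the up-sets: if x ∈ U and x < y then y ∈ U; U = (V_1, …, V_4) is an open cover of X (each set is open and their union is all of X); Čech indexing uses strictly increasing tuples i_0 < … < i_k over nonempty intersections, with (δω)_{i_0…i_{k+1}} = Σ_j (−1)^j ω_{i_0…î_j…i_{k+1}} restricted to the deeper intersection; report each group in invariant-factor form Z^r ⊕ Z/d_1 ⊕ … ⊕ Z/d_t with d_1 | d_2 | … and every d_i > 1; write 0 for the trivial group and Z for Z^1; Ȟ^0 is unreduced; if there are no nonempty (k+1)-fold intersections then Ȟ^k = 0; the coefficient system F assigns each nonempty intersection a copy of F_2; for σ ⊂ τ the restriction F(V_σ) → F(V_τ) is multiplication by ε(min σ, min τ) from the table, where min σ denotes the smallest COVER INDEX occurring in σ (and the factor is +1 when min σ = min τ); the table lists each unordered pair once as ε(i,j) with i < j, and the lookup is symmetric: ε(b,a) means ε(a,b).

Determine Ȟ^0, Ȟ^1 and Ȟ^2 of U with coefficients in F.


nonempty overlaps:
  V12={d,e} V13={b,e} V14={b,d} V23={c,e} V24={c,d} V34={b,c}
  V123={e} V124={d} V134={b} V234={c}
C dims 4,6,4; δ0: rk_F2 3; δ1: rk_F2 3
degree 0: 4−3−0 = 1 → Ȟ^0 ≅ Z/2
degree 1: 6−3−3 = 0 → Ȟ^1 ≅ 0
degree 2: 4−0−3 = 1 → Ȟ^2 ≅ Z/2

Ȟ^0 = Z/2, Ȟ^1 = 0, Ȟ^2 = Z/2


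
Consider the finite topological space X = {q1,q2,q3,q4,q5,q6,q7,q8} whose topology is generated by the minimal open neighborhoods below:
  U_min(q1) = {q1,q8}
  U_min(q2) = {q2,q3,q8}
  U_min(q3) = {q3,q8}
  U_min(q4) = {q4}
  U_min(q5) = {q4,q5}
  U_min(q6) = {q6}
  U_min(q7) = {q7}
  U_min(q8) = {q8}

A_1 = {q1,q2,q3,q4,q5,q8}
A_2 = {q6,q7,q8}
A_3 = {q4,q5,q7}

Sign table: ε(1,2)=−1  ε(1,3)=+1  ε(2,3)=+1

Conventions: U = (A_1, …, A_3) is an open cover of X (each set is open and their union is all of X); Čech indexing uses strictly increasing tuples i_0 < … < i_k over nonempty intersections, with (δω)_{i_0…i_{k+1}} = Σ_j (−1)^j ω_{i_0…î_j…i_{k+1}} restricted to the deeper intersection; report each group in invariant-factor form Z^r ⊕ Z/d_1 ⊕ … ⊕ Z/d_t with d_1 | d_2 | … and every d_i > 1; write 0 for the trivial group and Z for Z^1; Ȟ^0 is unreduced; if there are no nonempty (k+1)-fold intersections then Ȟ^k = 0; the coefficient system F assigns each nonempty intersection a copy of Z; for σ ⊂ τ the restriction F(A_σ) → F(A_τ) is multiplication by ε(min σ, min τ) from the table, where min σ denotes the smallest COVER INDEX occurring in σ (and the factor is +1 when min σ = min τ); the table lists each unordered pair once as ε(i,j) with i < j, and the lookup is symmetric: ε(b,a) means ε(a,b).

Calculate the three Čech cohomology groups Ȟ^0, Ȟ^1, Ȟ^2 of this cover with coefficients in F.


intersection data:
  A12={q8} A13={q4,q5} A23={q7}
C dims 3,3; δ0: rk 3, SNF 1^2·2
Ȟ^0 = (3 − 3) − 0 = 0, so Ȟ^0 ≅ 0
Ȟ^1 = (3 − 0) − 3 = 0 plus torsion [2], so Ȟ^1 ≅ Z/2
Ȟ^2 = (0 − 0) − 0 = 0, so Ȟ^2 ≅ 0

Ȟ^0 = 0; Ȟ^1 = Z/2; Ȟ^2 = 0


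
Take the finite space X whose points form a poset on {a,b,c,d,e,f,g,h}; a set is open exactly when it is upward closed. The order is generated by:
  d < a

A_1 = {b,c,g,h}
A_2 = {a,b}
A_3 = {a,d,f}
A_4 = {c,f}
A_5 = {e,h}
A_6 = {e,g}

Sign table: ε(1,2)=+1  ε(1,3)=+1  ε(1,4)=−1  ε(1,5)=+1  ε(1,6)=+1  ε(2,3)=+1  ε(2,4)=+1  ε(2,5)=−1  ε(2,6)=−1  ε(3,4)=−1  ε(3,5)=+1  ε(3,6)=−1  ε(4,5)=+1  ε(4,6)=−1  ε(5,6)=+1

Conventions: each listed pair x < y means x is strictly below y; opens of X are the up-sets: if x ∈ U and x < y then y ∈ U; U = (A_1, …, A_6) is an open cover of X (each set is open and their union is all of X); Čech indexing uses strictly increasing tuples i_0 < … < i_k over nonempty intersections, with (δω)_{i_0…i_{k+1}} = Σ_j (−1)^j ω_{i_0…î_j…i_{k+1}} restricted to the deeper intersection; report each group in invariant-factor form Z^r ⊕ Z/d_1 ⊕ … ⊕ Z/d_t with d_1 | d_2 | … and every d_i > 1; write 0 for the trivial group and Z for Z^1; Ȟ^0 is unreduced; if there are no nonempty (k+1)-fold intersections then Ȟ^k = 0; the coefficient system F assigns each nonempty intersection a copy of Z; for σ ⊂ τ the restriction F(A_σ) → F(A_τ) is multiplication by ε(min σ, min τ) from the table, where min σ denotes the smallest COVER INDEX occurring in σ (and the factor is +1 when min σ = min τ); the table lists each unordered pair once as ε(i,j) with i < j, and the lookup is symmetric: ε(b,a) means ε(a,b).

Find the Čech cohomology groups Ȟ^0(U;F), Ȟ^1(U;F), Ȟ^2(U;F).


nonempty intersections:
  A12={b} A14={c} A15={h} A16={g} A23={a} A34={f} A56={e}
C dims 6,7; δ0: rk 5, SNF 1^5
Ȟ^0: (6−5)−0=1 ⇒ Z
Ȟ^1: (7−0)−5=2 ⇒ Z^2
Ȟ^2: (0−0)−0=0 ⇒ 0

Ȟ^0(U;F) ≅ Z, Ȟ^1(U;F) ≅ Z^2 and Ȟ^2(U;F) ≅ 0


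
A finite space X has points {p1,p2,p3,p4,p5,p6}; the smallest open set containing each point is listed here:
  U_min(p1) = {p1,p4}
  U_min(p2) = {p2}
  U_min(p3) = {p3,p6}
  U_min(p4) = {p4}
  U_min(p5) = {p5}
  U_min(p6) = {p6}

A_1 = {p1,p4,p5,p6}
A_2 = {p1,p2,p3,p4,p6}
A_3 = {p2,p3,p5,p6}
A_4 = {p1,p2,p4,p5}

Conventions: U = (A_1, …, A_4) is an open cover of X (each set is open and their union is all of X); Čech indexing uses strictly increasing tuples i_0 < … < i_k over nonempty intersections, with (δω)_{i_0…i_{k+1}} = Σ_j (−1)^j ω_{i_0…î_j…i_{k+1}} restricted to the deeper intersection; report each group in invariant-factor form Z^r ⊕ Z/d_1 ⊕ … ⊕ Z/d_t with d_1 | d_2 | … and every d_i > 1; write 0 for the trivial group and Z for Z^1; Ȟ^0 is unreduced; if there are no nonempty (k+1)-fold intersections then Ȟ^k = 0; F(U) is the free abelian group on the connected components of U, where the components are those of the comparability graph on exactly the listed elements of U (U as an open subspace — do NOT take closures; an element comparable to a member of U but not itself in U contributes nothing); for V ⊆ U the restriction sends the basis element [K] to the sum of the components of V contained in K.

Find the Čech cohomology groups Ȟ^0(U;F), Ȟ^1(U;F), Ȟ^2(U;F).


Ȟ^0 = Z^4, Ȟ^1 = 0, Ȟ^2 = 0

nerve of the cover:
  A12={p1,p4,p6} A13={p5,p6} A14={p1,p4,p5} A23={p2,p3,p6} A24={p1,p2,p4} A34={p2,p5}
  A123={p6} A124={p1,p4} A134={p5} A234={p2}
components per intersection:
  A1: {p1,p4} {p5} {p6}
  A2: {p1,p4} {p2} {p3,p6}
  A3: {p2} {p3,p6} {p5}
  A4: {p1,p4} {p2} {p5}
  A12: {p1,p4} {p6}
  A13: {p5} {p6}
  A14: {p1,p4} {p5}
  A23: {p2} {p3,p6}
  A24: {p1,p4} {p2}
  A34: {p2} {p5}
  A123: {p6}
  A124: {p1,p4}
  A134: {p5}
  A234: {p2}
C dims 12,12,4; δ0: rk 8, SNF 1^8; δ1: rk 4, SNF 1^4
Ȟ^0 = (12 − 8) − 0 = 4, so Ȟ^0 ≅ Z^4
Ȟ^1 = (12 − 4) − 8 = 0, so Ȟ^1 ≅ 0
Ȟ^2 = (4 − 0) − 4 = 0, so Ȟ^2 ≅ 0


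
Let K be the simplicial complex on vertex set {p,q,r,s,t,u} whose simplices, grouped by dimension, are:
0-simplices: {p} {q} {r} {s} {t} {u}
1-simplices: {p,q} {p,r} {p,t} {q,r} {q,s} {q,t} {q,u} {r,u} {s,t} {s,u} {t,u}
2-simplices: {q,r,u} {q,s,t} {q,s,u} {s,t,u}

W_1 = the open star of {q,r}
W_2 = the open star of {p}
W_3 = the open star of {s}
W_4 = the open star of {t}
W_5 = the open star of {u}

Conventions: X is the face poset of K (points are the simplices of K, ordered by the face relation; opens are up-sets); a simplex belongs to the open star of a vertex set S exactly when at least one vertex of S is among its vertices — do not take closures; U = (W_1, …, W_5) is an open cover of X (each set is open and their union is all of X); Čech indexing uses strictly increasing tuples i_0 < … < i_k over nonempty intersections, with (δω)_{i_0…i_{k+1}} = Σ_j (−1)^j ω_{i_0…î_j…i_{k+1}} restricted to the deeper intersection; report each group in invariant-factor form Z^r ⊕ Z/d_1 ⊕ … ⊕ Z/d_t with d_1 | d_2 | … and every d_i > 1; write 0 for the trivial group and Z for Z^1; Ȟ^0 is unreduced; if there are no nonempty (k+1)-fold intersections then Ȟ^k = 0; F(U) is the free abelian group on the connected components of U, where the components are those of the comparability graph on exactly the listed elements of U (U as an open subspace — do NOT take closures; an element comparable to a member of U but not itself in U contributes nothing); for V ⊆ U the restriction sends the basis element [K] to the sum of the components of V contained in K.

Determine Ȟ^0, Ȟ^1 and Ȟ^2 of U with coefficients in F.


Ȟ^0(U;F) ≅ Z, Ȟ^1(U;F) ≅ Z^2, Ȟ^2(U;F) ≅ 0

nonempty overlaps:
  W1={{q},{r},{p,q},{p,r},{q,r},{q,s},{q,t},{q,u},{r,u},{q,r,u},{q,s,t},{q,s,u}} W2={{p},{p,q},{p,r},{p,t}} W3={{s},{q,s},{s,t},{s,u},{q,s,t},{q,s,u},{s,t,u}} W4={{t},{p,t},{q,t},{s,t},{t,u},{q,s,t},{s,t,u}} W5={{u},{q,u},{r,u},{s,u},{t,u},{q,r,u},{q,s,u},{s,t,u}}
  W12={{p,q},{p,r}} W13={{q,s},{q,s,t},{q,s,u}} W14={{q,t},{q,s,t}} W15={{q,u},{r,u},{q,r,u},{q,s,u}} W24={{p,t}} W34={{s,t},{q,s,t},{s,t,u}} W35={{s,u},{q,s,u},{s,t,u}} W45={{t,u},{s,t,u}}
  W134={{q,s,t}} W135={{q,s,u}} W345={{s,t,u}}
components per intersection:
  W1: {{q},{r},{p,q},{p,r},{q,r},{q,s},{q,t},{q,u},{r,u},{q,r,u},{q,s,t},{q,s,u}}
  W2: {{p},{p,q},{p,r},{p,t}}
  W3: {{s},{q,s},{s,t},{s,u},{q,s,t},{q,s,u},{s,t,u}}
  W4: {{t},{p,t},{q,t},{s,t},{t,u},{q,s,t},{s,t,u}}
  W5: {{u},{q,u},{r,u},{s,u},{t,u},{q,r,u},{q,s,u},{s,t,u}}
  W12: {{p,q}} {{p,r}}
  W13: {{q,s},{q,s,t},{q,s,u}}
  W14: {{q,t},{q,s,t}}
  W15: {{q,u},{r,u},{q,r,u},{q,s,u}}
  W24: {{p,t}}
  W34: {{s,t},{q,s,t},{s,t,u}}
  W35: {{s,u},{q,s,u},{s,t,u}}
  W45: {{t,u},{s,t,u}}
  W134: {{q,s,t}}
  W135: {{q,s,u}}
  W345: {{s,t,u}}
C dims 5,9,3; δ0: rk 4, SNF 1^4; δ1: rk 3, SNF 1^3
degree 0: 5−4−0 = 1 → Ȟ^0 ≅ Z
degree 1: 9−3−4 = 2 → Ȟ^1 ≅ Z^2
degree 2: 3−0−3 = 0 → Ȟ^2 ≅ 0


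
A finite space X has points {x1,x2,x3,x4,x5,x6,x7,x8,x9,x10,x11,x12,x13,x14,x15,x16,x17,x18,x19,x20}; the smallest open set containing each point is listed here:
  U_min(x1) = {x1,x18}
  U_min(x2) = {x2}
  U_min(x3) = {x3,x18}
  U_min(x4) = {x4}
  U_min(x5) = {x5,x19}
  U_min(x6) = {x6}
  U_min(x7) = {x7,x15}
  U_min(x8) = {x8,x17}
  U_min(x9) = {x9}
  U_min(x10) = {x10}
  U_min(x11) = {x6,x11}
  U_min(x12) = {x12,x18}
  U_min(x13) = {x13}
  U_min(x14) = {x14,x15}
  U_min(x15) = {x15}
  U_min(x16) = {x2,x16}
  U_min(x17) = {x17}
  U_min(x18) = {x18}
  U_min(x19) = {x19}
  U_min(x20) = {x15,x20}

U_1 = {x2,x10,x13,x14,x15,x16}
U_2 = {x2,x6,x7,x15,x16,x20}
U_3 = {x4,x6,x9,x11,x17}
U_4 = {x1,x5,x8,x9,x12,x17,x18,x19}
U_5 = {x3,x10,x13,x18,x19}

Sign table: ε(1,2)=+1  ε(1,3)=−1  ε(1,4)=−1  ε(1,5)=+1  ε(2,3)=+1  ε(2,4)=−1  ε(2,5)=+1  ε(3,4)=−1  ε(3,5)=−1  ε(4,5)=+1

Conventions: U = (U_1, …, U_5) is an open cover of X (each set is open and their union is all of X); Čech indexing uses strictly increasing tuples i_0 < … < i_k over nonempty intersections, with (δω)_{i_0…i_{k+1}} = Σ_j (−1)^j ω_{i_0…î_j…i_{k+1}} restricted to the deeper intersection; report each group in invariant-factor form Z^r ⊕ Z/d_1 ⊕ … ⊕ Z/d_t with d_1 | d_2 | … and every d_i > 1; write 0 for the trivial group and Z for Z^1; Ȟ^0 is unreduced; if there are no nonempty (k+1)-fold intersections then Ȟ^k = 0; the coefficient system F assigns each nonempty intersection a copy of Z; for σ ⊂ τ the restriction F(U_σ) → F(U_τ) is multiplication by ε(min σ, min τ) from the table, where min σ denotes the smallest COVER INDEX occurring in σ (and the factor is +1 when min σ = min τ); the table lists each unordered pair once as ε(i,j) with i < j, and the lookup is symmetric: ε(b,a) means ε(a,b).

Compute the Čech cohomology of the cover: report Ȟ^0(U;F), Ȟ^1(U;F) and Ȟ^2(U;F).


Ȟ^0(U;F) ≅ 0, Ȟ^1(U;F) ≅ Z/2, Ȟ^2(U;F) ≅ 0

nerve simplices:
  U12={x2,x15,x16} U15={x10,x13} U23={x6} U34={x9,x17} U45={x18,x19}
C dims 5,5; δ0: rk 5, SNF 1^4·2
degree 0: 5−5−0 = 0 → Ȟ^0 ≅ 0
degree 1: 5−0−5 = 0 plus torsion [2] → Ȟ^1 ≅ Z/2
degree 2: 0−0−0 = 0 → Ȟ^2 ≅ 0


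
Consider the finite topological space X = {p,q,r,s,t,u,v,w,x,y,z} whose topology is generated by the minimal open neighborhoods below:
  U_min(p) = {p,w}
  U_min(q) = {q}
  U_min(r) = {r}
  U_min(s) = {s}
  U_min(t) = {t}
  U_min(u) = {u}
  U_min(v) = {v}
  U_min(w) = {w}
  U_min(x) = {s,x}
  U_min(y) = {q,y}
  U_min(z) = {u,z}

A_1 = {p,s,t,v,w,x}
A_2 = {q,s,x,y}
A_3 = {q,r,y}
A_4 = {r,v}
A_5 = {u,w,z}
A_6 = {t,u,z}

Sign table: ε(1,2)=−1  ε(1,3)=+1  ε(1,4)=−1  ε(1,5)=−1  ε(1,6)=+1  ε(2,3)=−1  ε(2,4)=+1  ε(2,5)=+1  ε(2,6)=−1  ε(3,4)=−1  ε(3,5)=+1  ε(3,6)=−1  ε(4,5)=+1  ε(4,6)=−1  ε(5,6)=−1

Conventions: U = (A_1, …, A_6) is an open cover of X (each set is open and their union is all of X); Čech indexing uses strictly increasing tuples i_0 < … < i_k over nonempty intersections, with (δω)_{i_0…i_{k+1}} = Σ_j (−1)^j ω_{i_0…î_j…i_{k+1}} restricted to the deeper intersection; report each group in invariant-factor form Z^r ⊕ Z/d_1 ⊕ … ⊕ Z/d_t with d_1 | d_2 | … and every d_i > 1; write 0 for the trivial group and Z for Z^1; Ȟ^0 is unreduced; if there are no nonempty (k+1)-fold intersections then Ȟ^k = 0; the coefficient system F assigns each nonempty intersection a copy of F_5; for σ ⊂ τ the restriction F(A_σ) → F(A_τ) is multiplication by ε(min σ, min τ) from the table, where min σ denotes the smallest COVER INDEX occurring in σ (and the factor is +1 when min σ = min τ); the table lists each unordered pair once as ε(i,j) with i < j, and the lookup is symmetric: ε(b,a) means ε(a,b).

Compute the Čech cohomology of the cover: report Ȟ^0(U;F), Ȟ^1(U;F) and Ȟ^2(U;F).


nonempty intersections:
  A12={s,x} A14={v} A15={w} A16={t} A23={q,y} A34={r} A56={u,z}
C dims 6,7; δ0: rk_F5 5
Ȟ^0: (6−5)−0=1 ⇒ Z/5
Ȟ^1: (7−0)−5=2 ⇒ Z/5 ⊕ Z/5
Ȟ^2: (0−0)−0=0 ⇒ 0

Ȟ^0 ≅ Z/5; Ȟ^1 ≅ Z/5 ⊕ Z/5; Ȟ^2 ≅ 0


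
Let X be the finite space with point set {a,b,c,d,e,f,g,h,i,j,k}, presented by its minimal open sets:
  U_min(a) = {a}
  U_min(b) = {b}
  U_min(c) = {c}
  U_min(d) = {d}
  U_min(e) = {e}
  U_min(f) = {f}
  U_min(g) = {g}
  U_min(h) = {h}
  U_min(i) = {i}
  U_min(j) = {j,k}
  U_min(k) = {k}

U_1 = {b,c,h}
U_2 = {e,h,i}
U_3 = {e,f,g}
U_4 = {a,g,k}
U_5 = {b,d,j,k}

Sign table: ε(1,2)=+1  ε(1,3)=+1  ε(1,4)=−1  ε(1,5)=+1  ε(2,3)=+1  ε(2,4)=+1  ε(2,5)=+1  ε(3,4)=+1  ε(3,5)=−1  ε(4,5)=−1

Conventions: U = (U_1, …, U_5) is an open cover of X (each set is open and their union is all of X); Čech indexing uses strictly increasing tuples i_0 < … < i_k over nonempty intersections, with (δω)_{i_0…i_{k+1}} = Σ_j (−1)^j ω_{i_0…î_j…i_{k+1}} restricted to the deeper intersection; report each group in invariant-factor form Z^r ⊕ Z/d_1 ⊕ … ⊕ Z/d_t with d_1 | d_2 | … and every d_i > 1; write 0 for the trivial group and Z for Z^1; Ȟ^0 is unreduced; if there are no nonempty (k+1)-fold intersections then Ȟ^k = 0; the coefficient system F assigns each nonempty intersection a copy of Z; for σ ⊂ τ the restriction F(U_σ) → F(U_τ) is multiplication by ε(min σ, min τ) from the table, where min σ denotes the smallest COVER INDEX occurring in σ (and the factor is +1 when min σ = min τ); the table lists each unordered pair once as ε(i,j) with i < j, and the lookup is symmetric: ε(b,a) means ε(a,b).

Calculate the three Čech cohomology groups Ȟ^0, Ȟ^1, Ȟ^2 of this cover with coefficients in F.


nerve of the cover:
  U12={h} U15={b} U23={e} U34={g} U45={k}
C dims 5,5; δ0: rk 5, SNF 1^4·2
Ȟ^0 = (5 − 5) − 0 = 0, so Ȟ^0 ≅ 0
Ȟ^1 = (5 − 0) − 5 = 0 plus torsion [2], so Ȟ^1 ≅ Z/2
Ȟ^2 = (0 − 0) − 0 = 0, so Ȟ^2 ≅ 0

Ȟ^0(U;F) ≅ 0,  Ȟ^1(U;F) ≅ Z/2,  Ȟ^2(U;F) ≅ 0


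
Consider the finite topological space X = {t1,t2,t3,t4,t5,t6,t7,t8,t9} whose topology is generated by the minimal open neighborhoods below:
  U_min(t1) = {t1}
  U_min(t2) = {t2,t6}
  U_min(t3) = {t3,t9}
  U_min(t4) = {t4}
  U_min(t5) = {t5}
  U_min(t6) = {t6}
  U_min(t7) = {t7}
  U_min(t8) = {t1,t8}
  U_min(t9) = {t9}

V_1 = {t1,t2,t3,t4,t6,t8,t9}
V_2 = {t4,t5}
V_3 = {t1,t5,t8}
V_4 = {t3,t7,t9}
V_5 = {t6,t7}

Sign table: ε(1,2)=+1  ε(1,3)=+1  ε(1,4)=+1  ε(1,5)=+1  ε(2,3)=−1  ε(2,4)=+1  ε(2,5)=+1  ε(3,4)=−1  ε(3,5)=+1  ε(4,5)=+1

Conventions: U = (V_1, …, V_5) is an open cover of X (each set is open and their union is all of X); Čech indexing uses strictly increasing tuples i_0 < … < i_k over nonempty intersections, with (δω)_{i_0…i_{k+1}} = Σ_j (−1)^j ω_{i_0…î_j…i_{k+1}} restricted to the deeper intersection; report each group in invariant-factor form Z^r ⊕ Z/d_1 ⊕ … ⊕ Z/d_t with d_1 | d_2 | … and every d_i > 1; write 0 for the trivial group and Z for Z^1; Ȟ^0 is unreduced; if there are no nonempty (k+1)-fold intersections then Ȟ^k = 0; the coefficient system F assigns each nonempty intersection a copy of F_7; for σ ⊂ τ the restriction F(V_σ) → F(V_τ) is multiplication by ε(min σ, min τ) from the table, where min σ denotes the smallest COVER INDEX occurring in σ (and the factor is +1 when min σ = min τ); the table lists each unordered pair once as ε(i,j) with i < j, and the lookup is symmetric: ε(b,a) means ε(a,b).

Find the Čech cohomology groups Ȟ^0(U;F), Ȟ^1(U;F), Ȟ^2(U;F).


cover nerve:
  V12={t4} V13={t1,t8} V14={t3,t9} V15={t6} V23={t5} V45={t7}
C dims 5,6; δ0: rk_F7 5
Ȟ^0: (5−5)−0=0 ⇒ 0
Ȟ^1: (6−0)−5=1 ⇒ Z/7
Ȟ^2: (0−0)−0=0 ⇒ 0

Ȟ^0 ≅ 0, Ȟ^1 ≅ Z/7, Ȟ^2 ≅ 0


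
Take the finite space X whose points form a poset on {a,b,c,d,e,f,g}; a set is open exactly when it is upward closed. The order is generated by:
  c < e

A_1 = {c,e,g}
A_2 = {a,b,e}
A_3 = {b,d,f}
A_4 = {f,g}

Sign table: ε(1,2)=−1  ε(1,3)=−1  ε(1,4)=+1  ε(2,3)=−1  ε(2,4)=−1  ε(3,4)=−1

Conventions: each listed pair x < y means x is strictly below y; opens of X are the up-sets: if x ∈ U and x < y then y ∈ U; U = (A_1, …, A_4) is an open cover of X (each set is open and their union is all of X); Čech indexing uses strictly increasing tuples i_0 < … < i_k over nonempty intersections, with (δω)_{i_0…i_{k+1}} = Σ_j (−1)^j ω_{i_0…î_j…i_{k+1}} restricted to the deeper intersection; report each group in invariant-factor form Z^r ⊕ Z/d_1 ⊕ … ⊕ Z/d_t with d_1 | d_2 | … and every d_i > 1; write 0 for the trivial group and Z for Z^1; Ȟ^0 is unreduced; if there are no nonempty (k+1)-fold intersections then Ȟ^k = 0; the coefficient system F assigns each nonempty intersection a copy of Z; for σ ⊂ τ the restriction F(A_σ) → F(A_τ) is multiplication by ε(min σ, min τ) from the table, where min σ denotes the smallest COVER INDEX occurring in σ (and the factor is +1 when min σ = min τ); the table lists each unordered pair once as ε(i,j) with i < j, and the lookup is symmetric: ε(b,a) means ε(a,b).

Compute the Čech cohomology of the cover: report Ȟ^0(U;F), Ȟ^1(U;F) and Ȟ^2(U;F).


intersection data:
  A12={e} A14={g} A23={b} A34={f}
C dims 4,4; δ0: rk 4, SNF 1^3·2
Ȟ^0 = (4 − 4) − 0 = 0, so Ȟ^0 ≅ 0
Ȟ^1 = (4 − 0) − 4 = 0 plus torsion [2], so Ȟ^1 ≅ Z/2
Ȟ^2 = (0 − 0) − 0 = 0, so Ȟ^2 ≅ 0

Ȟ^0 = 0; Ȟ^1 = Z/2; Ȟ^2 = 0


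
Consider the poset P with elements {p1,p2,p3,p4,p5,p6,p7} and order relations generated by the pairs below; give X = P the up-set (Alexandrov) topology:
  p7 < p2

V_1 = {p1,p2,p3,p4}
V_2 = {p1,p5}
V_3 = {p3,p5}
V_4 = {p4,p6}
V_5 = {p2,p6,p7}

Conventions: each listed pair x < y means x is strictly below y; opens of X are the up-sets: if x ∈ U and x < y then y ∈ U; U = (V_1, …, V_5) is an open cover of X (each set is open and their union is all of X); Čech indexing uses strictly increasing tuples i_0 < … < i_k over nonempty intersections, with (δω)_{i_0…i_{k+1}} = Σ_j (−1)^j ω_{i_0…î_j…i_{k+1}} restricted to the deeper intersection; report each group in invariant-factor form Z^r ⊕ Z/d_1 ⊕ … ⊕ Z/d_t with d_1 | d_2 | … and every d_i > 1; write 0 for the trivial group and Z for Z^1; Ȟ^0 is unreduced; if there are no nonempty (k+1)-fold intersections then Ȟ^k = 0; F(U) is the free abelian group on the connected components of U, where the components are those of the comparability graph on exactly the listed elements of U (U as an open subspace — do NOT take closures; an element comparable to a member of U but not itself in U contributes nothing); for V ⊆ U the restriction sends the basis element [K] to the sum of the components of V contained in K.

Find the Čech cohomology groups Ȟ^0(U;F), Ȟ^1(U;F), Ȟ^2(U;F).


nerve simplices:
  V12={p1} V13={p3} V14={p4} V15={p2} V23={p5} V45={p6}
components per intersection:
  V1: {p1} {p2} {p3} {p4}
  V2: {p1} {p5}
  V3: {p3} {p5}
  V4: {p4} {p6}
  V5: {p2,p7} {p6}
  V12: {p1}
  V13: {p3}
  V14: {p4}
  V15: {p2}
  V23: {p5}
  V45: {p6}
C dims 12,6; δ0: rk 6, SNF 1^6
degree 0: 12−6−0 = 6 → Ȟ^0 ≅ Z^6
degree 1: 6−0−6 = 0 → Ȟ^1 ≅ 0
degree 2: 0−0−0 = 0 → Ȟ^2 ≅ 0

Ȟ^0 = Z^6,  Ȟ^1 = 0,  Ȟ^2 = 0


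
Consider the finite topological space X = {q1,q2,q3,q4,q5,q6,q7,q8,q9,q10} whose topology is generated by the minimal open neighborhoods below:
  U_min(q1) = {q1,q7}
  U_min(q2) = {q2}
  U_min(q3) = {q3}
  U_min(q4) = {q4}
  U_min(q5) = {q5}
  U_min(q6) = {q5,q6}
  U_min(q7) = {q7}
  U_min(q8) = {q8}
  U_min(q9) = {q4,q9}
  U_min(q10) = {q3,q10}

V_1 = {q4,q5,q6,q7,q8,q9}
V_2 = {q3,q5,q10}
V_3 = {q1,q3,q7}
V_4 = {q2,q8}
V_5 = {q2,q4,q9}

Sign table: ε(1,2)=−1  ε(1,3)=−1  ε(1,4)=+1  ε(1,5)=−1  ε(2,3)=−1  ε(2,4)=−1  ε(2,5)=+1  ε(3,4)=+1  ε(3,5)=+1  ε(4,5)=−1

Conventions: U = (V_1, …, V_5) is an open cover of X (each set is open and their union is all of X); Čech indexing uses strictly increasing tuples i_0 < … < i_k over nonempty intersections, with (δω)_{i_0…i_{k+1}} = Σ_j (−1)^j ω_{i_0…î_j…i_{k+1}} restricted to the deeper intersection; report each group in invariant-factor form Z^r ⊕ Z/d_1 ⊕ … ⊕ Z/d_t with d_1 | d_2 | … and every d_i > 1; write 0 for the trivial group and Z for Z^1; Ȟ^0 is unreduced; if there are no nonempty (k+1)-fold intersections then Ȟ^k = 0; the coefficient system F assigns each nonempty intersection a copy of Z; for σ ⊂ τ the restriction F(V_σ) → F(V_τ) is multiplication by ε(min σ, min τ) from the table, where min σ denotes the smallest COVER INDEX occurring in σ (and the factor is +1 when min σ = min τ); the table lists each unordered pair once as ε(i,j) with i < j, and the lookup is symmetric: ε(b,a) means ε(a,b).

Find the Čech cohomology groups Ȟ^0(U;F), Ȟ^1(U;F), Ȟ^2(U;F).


Ȟ^0 = 0, Ȟ^1 = Z ⊕ Z/2 and Ȟ^2 = 0

nonempty intersections:
  V12={q5} V13={q7} V14={q8} V15={q4,q9} V23={q3} V45={q2}
C dims 5,6; δ0: rk 5, SNF 1^4·2
Ȟ^0: (5−5)−0=0 ⇒ 0
Ȟ^1: (6−0)−5=1 plus torsion [2] ⇒ Z ⊕ Z/2
Ȟ^2: (0−0)−0=0 ⇒ 0


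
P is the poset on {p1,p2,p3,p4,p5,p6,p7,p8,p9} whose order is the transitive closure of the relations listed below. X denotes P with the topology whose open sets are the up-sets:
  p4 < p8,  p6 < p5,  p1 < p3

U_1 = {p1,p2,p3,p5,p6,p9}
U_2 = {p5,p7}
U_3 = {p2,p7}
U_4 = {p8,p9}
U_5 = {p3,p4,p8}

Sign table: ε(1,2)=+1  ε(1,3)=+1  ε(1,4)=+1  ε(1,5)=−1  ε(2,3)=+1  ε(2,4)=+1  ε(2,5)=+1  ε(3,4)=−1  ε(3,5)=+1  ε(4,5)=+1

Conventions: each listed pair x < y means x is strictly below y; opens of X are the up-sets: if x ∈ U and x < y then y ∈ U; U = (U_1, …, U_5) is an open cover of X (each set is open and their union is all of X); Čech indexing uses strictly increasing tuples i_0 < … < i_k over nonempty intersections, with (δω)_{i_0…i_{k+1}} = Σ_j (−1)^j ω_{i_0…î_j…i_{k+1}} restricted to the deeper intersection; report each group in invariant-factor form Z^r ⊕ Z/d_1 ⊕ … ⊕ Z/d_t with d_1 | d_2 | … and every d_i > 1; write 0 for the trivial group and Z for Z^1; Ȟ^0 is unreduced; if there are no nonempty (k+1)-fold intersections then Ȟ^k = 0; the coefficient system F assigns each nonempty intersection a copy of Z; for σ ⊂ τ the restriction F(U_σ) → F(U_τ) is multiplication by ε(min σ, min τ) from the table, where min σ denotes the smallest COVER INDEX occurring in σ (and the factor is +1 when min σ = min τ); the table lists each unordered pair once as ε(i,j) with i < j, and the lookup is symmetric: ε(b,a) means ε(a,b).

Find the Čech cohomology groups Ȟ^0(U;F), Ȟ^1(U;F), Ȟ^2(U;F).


cover nerve:
  U12={p5} U13={p2} U14={p9} U15={p3} U23={p7} U45={p8}
C dims 5,6; δ0: rk 5, SNF 1^4·2
Ȟ^0: (5−5)−0=0 ⇒ 0
Ȟ^1: (6−0)−5=1 plus torsion [2] ⇒ Z ⊕ Z/2
Ȟ^2: (0−0)−0=0 ⇒ 0

Ȟ^0 = 0, Ȟ^1 = Z ⊕ Z/2 and Ȟ^2 = 0


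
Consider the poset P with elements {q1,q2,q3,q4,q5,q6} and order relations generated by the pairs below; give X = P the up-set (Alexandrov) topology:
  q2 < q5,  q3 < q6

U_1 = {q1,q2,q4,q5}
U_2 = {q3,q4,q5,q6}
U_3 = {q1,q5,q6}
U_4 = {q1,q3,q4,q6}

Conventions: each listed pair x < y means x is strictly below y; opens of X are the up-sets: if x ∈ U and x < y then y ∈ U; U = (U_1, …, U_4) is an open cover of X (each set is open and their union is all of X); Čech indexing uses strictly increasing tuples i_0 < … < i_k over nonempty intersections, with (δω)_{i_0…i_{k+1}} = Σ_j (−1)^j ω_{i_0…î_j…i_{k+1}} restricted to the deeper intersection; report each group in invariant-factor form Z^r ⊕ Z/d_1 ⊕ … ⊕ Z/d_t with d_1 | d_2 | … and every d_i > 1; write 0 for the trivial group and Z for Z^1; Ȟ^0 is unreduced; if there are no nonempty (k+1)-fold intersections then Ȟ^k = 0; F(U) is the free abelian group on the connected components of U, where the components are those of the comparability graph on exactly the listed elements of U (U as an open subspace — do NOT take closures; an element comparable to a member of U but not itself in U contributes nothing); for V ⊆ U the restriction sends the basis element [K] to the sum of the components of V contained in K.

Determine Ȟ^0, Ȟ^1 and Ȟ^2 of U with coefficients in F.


Ȟ^0(U;F) ≅ Z^4, Ȟ^1(U;F) ≅ 0 and Ȟ^2(U;F) ≅ 0

nonempty overlaps:
  U12={q4,q5} U13={q1,q5} U14={q1,q4} U23={q5,q6} U24={q3,q4,q6} U34={q1,q6}
  U123={q5} U124={q4} U134={q1} U234={q6}
components per intersection:
  U1: {q1} {q2,q5} {q4}
  U2: {q3,q6} {q4} {q5}
  U3: {q1} {q5} {q6}
  U4: {q1} {q3,q6} {q4}
  U12: {q4} {q5}
  U13: {q1} {q5}
  U14: {q1} {q4}
  U23: {q5} {q6}
  U24: {q3,q6} {q4}
  U34: {q1} {q6}
  U123: {q5}
  U124: {q4}
  U134: {q1}
  U234: {q6}
C dims 12,12,4; δ0: rk 8, SNF 1^8; δ1: rk 4, SNF 1^4
degree 0: 12−8−0 = 4 → Ȟ^0 ≅ Z^4
degree 1: 12−4−8 = 0 → Ȟ^1 ≅ 0
degree 2: 4−0−4 = 0 → Ȟ^2 ≅ 0


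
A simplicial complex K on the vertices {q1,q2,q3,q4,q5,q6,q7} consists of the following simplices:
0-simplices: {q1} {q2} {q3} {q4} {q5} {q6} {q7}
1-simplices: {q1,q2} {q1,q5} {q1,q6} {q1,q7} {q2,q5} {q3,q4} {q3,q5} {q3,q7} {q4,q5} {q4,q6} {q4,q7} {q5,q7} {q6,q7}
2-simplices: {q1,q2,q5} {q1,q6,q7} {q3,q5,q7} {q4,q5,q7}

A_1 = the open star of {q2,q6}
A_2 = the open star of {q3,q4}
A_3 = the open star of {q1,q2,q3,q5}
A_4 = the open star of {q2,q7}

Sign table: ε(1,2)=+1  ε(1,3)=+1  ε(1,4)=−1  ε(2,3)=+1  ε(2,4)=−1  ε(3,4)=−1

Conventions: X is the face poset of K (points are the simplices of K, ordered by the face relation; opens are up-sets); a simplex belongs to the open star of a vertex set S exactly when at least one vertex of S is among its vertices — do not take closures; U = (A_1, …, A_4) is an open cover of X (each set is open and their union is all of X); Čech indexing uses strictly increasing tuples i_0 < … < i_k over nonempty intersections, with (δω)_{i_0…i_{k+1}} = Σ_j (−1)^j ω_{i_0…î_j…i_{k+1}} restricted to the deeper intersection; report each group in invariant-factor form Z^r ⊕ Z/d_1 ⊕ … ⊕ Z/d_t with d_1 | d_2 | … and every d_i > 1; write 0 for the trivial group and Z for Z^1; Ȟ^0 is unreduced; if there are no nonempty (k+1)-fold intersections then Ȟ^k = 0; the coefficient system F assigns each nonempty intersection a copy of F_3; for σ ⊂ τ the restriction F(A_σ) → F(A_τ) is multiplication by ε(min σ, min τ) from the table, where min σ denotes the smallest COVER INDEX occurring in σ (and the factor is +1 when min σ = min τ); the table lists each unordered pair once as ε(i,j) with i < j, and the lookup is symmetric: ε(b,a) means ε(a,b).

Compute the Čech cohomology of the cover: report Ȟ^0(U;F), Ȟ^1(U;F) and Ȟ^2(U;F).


nonempty intersections:
  A1={{q2},{q6},{q1,q2},{q1,q6},{q2,q5},{q4,q6},{q6,q7},{q1,q2,q5},{q1,q6,q7}} A2={{q3},{q4},{q3,q4},{q3,q5},{q3,q7},{q4,q5},{q4,q6},{q4,q7},{q3,q5,q7},{q4,q5,q7}} A3={{q1},{q2},{q3},{q5},{q1,q2},{q1,q5},{q1,q6},{q1,q7},{q2,q5},{q3,q4},{q3,q5},{q3,q7},{q4,q5},{q5,q7},{q1,q2,q5},{q1,q6,q7},{q3,q5,q7},{q4,q5,q7}} A4={{q2},{q7},{q1,q2},{q1,q7},{q2,q5},{q3,q7},{q4,q7},{q5,q7},{q6,q7},{q1,q2,q5},{q1,q6,q7},{q3,q5,q7},{q4,q5,q7}}
  A12={{q4,q6}} A13={{q2},{q1,q2},{q1,q6},{q2,q5},{q1,q2,q5},{q1,q6,q7}} A14={{q2},{q1,q2},{q2,q5},{q6,q7},{q1,q2,q5},{q1,q6,q7}} A23={{q3},{q3,q4},{q3,q5},{q3,q7},{q4,q5},{q3,q5,q7},{q4,q5,q7}} A24={{q3,q7},{q4,q7},{q3,q5,q7},{q4,q5,q7}} A34={{q2},{q1,q2},{q1,q7},{q2,q5},{q3,q7},{q5,q7},{q1,q2,q5},{q1,q6,q7},{q3,q5,q7},{q4,q5,q7}}
  A134={{q2},{q1,q2},{q2,q5},{q1,q2,q5},{q1,q6,q7}} A234={{q3,q7},{q3,q5,q7},{q4,q5,q7}}
C dims 4,6,2; δ0: rk_F3 3; δ1: rk_F3 2
Ȟ^0: (4−3)−0=1 ⇒ Z/3
Ȟ^1: (6−2)−3=1 ⇒ Z/3
Ȟ^2: (2−0)−2=0 ⇒ 0

Ȟ^0(U;F) ≅ Z/3, Ȟ^1(U;F) ≅ Z/3, Ȟ^2(U;F) ≅ 0


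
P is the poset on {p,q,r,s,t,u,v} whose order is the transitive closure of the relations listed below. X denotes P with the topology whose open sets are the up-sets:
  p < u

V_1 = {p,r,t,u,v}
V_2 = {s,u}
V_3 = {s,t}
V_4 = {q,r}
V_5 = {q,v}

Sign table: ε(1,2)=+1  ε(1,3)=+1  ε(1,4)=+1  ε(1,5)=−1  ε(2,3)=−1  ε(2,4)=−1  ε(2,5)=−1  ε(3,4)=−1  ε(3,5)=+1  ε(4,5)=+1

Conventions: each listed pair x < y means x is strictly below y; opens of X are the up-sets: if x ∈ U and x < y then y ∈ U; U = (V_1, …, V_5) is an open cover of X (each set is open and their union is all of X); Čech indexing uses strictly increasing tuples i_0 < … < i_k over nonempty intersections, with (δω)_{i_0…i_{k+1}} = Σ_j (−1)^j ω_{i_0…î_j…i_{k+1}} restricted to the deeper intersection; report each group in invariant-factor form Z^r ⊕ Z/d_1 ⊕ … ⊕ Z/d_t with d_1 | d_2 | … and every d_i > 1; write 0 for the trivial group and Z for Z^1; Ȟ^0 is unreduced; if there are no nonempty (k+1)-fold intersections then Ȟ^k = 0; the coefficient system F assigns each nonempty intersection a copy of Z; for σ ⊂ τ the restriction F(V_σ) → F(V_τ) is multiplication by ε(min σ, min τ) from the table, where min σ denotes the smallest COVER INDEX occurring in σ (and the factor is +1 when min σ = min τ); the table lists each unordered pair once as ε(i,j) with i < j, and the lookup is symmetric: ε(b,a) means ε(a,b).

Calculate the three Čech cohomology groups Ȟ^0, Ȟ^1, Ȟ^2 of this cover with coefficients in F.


Ȟ^0 = 0; Ȟ^1 = Z ⊕ Z/2; Ȟ^2 = 0

cover nerve:
  V12={u} V13={t} V14={r} V15={v} V23={s} V45={q}
C dims 5,6; δ0: rk 5, SNF 1^4·2
Ȟ^0: (5−5)−0=0 ⇒ 0
Ȟ^1: (6−0)−5=1 plus torsion [2] ⇒ Z ⊕ Z/2
Ȟ^2: (0−0)−0=0 ⇒ 0


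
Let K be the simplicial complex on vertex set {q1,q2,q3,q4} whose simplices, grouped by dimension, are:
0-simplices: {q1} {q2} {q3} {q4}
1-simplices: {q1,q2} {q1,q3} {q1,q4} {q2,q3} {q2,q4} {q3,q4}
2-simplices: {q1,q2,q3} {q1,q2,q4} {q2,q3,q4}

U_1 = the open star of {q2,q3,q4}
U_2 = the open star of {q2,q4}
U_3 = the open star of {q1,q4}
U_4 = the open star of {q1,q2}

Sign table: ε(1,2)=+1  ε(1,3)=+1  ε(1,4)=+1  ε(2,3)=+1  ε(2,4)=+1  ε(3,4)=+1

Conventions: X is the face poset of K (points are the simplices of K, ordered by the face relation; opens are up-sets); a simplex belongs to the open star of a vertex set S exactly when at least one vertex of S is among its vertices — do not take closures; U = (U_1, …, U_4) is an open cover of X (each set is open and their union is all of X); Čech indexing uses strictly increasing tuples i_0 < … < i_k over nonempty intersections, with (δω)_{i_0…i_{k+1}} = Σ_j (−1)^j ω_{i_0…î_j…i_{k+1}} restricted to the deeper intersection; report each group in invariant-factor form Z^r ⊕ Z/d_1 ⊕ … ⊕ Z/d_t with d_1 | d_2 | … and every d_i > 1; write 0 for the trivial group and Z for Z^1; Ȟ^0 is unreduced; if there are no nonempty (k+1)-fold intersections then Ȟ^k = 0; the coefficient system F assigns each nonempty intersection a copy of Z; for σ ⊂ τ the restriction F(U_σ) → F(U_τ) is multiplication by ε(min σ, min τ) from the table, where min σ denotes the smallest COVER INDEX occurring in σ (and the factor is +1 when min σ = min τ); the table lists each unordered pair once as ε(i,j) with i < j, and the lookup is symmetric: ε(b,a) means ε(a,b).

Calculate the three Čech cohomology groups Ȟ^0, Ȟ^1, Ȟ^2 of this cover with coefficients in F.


cover nerve:
  U1={{q2},{q3},{q4},{q1,q2},{q1,q3},{q1,q4},{q2,q3},{q2,q4},{q3,q4},{q1,q2,q3},{q1,q2,q4},{q2,q3,q4}} U2={{q2},{q4},{q1,q2},{q1,q4},{q2,q3},{q2,q4},{q3,q4},{q1,q2,q3},{q1,q2,q4},{q2,q3,q4}} U3={{q1},{q4},{q1,q2},{q1,q3},{q1,q4},{q2,q4},{q3,q4},{q1,q2,q3},{q1,q2,q4},{q2,q3,q4}} U4={{q1},{q2},{q1,q2},{q1,q3},{q1,q4},{q2,q3},{q2,q4},{q1,q2,q3},{q1,q2,q4},{q2,q3,q4}}
  U12={{q2},{q4},{q1,q2},{q1,q4},{q2,q3},{q2,q4},{q3,q4},{q1,q2,q3},{q1,q2,q4},{q2,q3,q4}} U13={{q4},{q1,q2},{q1,q3},{q1,q4},{q2,q4},{q3,q4},{q1,q2,q3},{q1,q2,q4},{q2,q3,q4}} U14={{q2},{q1,q2},{q1,q3},{q1,q4},{q2,q3},{q2,q4},{q1,q2,q3},{q1,q2,q4},{q2,q3,q4}} U23={{q4},{q1,q2},{q1,q4},{q2,q4},{q3,q4},{q1,q2,q3},{q1,q2,q4},{q2,q3,q4}} U24={{q2},{q1,q2},{q1,q4},{q2,q3},{q2,q4},{q1,q2,q3},{q1,q2,q4},{q2,q3,q4}} U34={{q1},{q1,q2},{q1,q3},{q1,q4},{q2,q4},{q1,q2,q3},{q1,q2,q4},{q2,q3,q4}}
  U123={{q4},{q1,q2},{q1,q4},{q2,q4},{q3,q4},{q1,q2,q3},{q1,q2,q4},{q2,q3,q4}} U124={{q2},{q1,q2},{q1,q4},{q2,q3},{q2,q4},{q1,q2,q3},{q1,q2,q4},{q2,q3,q4}} U134={{q1,q2},{q1,q3},{q1,q4},{q2,q4},{q1,q2,q3},{q1,q2,q4},{q2,q3,q4}} U234={{q1,q2},{q1,q4},{q2,q4},{q1,q2,q3},{q1,q2,q4},{q2,q3,q4}}
  U1234={{q1,q2},{q1,q4},{q2,q4},{q1,q2,q3},{q1,q2,q4},{q2,q3,q4}}
C dims 4,6,4,1; δ0: rk 3, SNF 1^3; δ1: rk 3, SNF 1^3; δ2: rk 1, SNF 1^1
Ȟ^0: (4−3)−0=1 ⇒ Z
Ȟ^1: (6−3)−3=0 ⇒ 0
Ȟ^2: (4−1)−3=0 ⇒ 0

Ȟ^0(U;F) ≅ Z,  Ȟ^1(U;F) ≅ 0,  Ȟ^2(U;F) ≅ 0
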